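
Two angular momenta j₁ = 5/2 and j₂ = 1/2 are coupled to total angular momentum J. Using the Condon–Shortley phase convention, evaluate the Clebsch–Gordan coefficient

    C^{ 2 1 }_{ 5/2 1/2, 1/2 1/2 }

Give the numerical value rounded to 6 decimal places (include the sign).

triangle: 1!*4!*0!/6! = 24/720
(j±m)!: 3!*2!*1!*0!*3!*1! = 72
prefactor² = (2J+1)*Δ*N² = 12
  k=1: −1/(1!*0!*1!*0!*3!*0!) = -1/6
Σ = -1/6  ⇒  CG² = 12*(-1/6)² = 1/3
CG = −√(1/3) = -0.577350

-0.577350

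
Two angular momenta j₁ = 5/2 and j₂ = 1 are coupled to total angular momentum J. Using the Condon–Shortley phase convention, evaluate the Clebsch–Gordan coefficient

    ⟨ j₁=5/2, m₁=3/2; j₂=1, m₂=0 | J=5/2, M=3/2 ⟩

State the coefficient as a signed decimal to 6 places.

j₁+j₂−J=1  J+j₁−j₂=4  J−j₁+j₂=1  j₁+j₂+J+1=7
(j₁±m₁, j₂±m₂, J±M) = (4,1,1,1,4,1)
P² = 576/35
sum k=0..1:
  [0] +1/6 = 1/6
  [1] −1/24 = -1/24
S = 1/8
C² = P²·S² = 9/35 ; C = +0.507093

+√(9/35) ≈ +0.507093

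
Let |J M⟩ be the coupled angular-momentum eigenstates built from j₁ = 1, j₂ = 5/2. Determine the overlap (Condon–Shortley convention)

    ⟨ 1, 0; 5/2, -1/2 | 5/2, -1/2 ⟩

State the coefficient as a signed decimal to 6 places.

√[6·1!1!4!/7! · 1!1!2!3!2!3!] = √(144/35)
  +(−1)^0/∏(0,1,1,2,0,2)! = 1/4  (running 1/4)
  +(−1)^1/∏(1,0,0,1,1,3)! = -1/6  (running 1/12)
⟨..|..⟩ = √(144/35)·(1/12) = +0.169031

+0.169031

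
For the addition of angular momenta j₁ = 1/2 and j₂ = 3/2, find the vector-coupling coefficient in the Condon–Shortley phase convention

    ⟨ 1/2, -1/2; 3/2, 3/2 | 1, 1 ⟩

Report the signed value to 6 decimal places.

−√(3/4) = -0.866025

triangle: 1!·0!·2!/4! = 2/24
(j±m)!: 0!·1!·3!·0!·2!·0! = 12
prefactor² = (2J+1)·Δ·N² = 3
  k=1: −1/(1!·0!·0!·2!·0!·0!) = -1/2
Σ = -1/2  ⇒  CG² = 3·(-1/2)² = 3/4
CG = −√(3/4) = -0.866025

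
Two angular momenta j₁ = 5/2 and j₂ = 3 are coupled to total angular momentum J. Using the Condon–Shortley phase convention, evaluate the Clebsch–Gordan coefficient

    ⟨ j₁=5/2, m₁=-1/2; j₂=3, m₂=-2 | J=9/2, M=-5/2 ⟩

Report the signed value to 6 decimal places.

+√(49/198) = +0.497468

√[10·1!4!5!/11! · 2!3!1!5!2!7!] = √(115200/11)
  +(−1)^0/∏(0,1,3,1,1,4)! = 1/144  (running 1/144)
  +(−1)^1/∏(1,0,2,0,2,5)! = -1/480  (running 7/1440)
⟨..|..⟩ = √(115200/11)·(7/1440) = +0.497468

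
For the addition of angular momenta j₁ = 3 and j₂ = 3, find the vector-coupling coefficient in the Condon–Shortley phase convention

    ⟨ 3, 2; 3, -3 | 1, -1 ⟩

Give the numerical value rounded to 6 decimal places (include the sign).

j₁+j₂−J=5  J+j₁−j₂=1  J−j₁+j₂=1  j₁+j₂+J+1=8
(j₁±m₁, j₂±m₂, J±M) = (5,1,0,6,0,2)
P² = 10800/7
sum k=0..0:
  [0] +1/120 = 1/120
S = 1/120
C² = P²·S² = 3/28 ; C = +0.327327

+√(3/28) = +0.327327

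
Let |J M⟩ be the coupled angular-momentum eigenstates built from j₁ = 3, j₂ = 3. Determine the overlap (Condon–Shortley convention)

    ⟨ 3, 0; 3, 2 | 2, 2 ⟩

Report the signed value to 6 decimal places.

triangle: 4!·2!·2!/9! = 96/362880
(j±m)!: 3!·3!·5!·1!·4!·0! = 103680
prefactor² = (2J+1)·Δ·N² = 960/7
  k=3: −1/(3!·1!·0!·2!·2!·0!) = -1/24
Σ = -1/24  ⇒  CG² = 960/7·(-1/24)² = 5/21
CG = −√(5/21) = -0.487950

-0.487950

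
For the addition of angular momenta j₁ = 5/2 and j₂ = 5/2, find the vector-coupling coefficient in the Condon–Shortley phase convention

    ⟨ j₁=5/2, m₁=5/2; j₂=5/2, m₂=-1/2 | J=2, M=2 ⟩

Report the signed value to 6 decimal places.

+0.422577

√[5·3!2!2!/8! · 5!0!2!3!4!0!] = √(720/7)
  +(−1)^0/∏(0,3,0,2,2,0)! = 1/24  (running 1/24)
⟨..|..⟩ = √(720/7)·(1/24) = +0.422577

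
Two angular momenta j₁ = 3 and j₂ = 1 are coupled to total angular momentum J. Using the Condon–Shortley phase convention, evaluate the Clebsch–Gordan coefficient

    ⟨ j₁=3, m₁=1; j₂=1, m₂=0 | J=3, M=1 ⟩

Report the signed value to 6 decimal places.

+√(1/12) ≈ +0.288675

√[7·1!5!1!/8! · 4!2!1!1!4!2!] = √(48)
  +(−1)^0/∏(0,1,2,1,3,0)! = 1/12  (running 1/12)
  +(−1)^1/∏(1,0,1,0,4,1)! = -1/24  (running 1/24)
⟨..|..⟩ = √(48)·(1/24) = +0.288675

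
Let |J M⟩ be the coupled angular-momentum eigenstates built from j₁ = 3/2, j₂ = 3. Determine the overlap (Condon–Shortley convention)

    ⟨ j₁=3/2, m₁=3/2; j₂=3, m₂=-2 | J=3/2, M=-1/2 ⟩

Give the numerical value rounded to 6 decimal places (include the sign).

triangle: 3!×0!×3!/7! = 36/5040
(j±m)!: 3!×0!×1!×5!×1!×2! = 1440
prefactor² = (2J+1)×Δ×N² = 288/7
  k=0: +1/(0!×3!×0!×1!×0!×2!) = 1/12
Σ = 1/12  ⇒  CG² = 288/7×1/12² = 2/7
CG = +√(2/7) = +0.534522

+0.534522  (= +√(2/7))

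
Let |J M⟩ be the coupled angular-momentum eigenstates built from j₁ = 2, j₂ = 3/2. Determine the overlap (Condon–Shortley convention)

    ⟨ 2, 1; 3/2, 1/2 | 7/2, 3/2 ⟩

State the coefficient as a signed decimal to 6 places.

+√(4/7) = +0.755929

j₁+j₂−J=0  J+j₁−j₂=4  J−j₁+j₂=3  j₁+j₂+J+1=8
(j₁±m₁, j₂±m₂, J±M) = (3,1,2,1,5,2)
P² = 576/7
sum k=0..0:
  [0] +1/12 = 1/12
S = 1/12
C² = P²·S² = 4/7 ; C = +0.755929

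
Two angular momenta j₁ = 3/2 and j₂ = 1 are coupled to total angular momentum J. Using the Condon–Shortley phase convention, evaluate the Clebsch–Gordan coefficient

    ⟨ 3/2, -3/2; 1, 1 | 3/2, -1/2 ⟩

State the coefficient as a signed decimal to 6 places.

−√(2/5) ≈ -0.632456

√[4·1!2!1!/5! · 0!3!2!0!1!2!] = √(8/5)
  +(−1)^1/∏(1,0,2,1,0,0)! = -1/2  (running -1/2)
⟨..|..⟩ = √(8/5)·(-1/2) = -0.632456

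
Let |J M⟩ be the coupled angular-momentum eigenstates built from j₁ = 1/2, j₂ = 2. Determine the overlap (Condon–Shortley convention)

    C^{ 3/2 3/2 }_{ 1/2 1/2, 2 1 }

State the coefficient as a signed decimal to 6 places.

+0.447214

√[4·1!0!3!/5! · 1!0!3!1!3!0!] = √(36/5)
  +(−1)^0/∏(0,1,0,3,0,0)! = 1/6  (running 1/6)
⟨..|..⟩ = √(36/5)·(1/6) = +0.447214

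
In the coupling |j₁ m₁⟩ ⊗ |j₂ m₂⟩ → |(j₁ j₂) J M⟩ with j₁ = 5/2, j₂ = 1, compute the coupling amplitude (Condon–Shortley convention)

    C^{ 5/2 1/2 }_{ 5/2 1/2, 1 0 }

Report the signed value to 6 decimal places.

+√(1/35) ≈ +0.169031

j₁+j₂−J=1  J+j₁−j₂=4  J−j₁+j₂=1  j₁+j₂+J+1=7
(j₁±m₁, j₂±m₂, J±M) = (3,2,1,1,3,2)
P² = 144/35
sum k=0..1:
  [0] +1/4 = 1/4
  [1] −1/6 = -1/6
S = 1/12
C² = P²·S² = 1/35 ; C = +0.169031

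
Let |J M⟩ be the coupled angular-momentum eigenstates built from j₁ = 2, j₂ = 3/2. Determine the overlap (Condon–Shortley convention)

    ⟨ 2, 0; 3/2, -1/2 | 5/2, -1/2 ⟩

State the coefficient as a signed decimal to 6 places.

+√(3/35) ≈ +0.292770

triangle: 1!*3!*2!/7! = 12/5040
(j±m)!: 2!*2!*1!*2!*2!*3! = 96
prefactor² = (2J+1)*Δ*N² = 48/35
  k=0: +1/(0!*1!*2!*1!*1!*1!) = 1/2
  k=1: −1/(1!*0!*1!*0!*2!*2!) = -1/4
Σ = 1/4  ⇒  CG² = 48/35*1/4² = 3/35
CG = +√(3/35) = +0.292770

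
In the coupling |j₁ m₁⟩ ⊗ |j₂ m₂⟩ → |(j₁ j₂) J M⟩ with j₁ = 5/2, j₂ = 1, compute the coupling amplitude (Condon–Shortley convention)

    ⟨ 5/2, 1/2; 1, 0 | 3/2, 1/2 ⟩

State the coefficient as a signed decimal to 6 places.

j₁+j₂−J=2  J+j₁−j₂=3  J−j₁+j₂=0  j₁+j₂+J+1=6
(j₁±m₁, j₂±m₂, J±M) = (3,2,1,1,2,1)
P² = 8/5
sum k=1..1:
  [1] −1/2 = -1/2
S = -1/2
C² = P²·S² = 2/5 ; C = -0.632456

-0.632456  (= −√(2/5))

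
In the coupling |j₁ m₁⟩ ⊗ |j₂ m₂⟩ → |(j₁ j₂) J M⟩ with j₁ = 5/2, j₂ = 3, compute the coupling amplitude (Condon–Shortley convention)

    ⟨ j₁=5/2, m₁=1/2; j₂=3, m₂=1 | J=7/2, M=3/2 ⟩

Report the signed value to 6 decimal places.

−√(5/21) = -0.487950

√[8·2!3!4!/10! · 3!2!4!2!5!2!] = √(3072/35)
  +(−1)^0/∏(0,2,2,4,1,0)! = 1/96  (running 1/96)
  +(−1)^1/∏(1,1,1,3,2,1)! = -1/12  (running -7/96)
  +(−1)^2/∏(2,0,0,2,3,2)! = 1/48  (running -5/96)
⟨..|..⟩ = √(3072/35)·(-5/96) = -0.487950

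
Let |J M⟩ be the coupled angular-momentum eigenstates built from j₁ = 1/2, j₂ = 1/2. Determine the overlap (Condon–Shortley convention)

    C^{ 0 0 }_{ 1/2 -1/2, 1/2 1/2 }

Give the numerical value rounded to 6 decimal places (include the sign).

−√(1/2) = -0.707107

j₁+j₂−J=1  J+j₁−j₂=0  J−j₁+j₂=0  j₁+j₂+J+1=2
(j₁±m₁, j₂±m₂, J±M) = (0,1,1,0,0,0)
P² = 1/2
sum k=1..1:
  [1] −1/1 = -1
S = -1
C² = P²·S² = 1/2 ; C = -0.707107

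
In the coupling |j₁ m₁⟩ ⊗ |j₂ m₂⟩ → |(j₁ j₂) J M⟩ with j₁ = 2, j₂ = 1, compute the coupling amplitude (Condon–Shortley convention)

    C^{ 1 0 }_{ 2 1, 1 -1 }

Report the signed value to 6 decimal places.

√[3·2!2!0!/5! · 3!1!0!2!1!1!] = √(6/5)
  +(−1)^0/∏(0,2,1,0,1,0)! = 1/2  (running 1/2)
⟨..|..⟩ = √(6/5)·(1/2) = +0.547723

+√(3/10) ≈ +0.547723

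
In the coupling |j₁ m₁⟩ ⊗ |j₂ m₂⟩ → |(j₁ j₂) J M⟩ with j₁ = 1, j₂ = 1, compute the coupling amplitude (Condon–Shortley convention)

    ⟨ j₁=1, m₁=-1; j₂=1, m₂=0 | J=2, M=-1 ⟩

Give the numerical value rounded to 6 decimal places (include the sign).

+0.707107

triangle: 0!×2!×2!/5! = 4/120
(j±m)!: 0!×2!×1!×1!×1!×3! = 12
prefactor² = (2J+1)×Δ×N² = 2
  k=0: +1/(0!×0!×2!×1!×0!×1!) = 1/2
Σ = 1/2  ⇒  CG² = 2×1/2² = 1/2
CG = +√(1/2) = +0.707107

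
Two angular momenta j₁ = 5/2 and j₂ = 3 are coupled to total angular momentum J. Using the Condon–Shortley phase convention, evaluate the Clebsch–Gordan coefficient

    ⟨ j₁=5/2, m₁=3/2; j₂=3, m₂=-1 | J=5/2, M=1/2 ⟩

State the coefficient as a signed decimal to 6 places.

triangle: 3!·2!·3!/9! = 72/362880
(j±m)!: 4!·1!·2!·4!·3!·2! = 13824
prefactor² = (2J+1)·Δ·N² = 576/35
  k=0: +1/(0!·3!·1!·2!·1!·1!) = 1/12
  k=1: −1/(1!·2!·0!·1!·2!·2!) = -1/8
Σ = -1/24  ⇒  CG² = 576/35·(-1/24)² = 1/35
CG = −√(1/35) = -0.169031

-0.169031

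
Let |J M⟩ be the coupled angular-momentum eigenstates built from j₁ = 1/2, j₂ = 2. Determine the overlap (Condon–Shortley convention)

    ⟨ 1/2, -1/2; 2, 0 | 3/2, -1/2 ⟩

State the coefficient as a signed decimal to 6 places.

triangle: 1!·0!·3!/5! = 6/120
(j±m)!: 0!·1!·2!·2!·1!·2! = 8
prefactor² = (2J+1)·Δ·N² = 8/5
  k=1: −1/(1!·0!·0!·1!·0!·2!) = -1/2
Σ = -1/2  ⇒  CG² = 8/5·(-1/2)² = 2/5
CG = −√(2/5) = -0.632456

−√(2/5) = -0.632456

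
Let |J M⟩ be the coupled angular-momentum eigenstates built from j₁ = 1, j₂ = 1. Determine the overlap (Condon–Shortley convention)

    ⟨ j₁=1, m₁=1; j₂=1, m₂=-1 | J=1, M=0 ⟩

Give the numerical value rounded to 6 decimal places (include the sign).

j₁+j₂−J=1  J+j₁−j₂=1  J−j₁+j₂=1  j₁+j₂+J+1=4
(j₁±m₁, j₂±m₂, J±M) = (2,0,0,2,1,1)
P² = 1/2
sum k=0..0:
  [0] +1/1 = 1
S = 1
C² = P²·S² = 1/2 ; C = +0.707107

+√(1/2) ≈ +0.707107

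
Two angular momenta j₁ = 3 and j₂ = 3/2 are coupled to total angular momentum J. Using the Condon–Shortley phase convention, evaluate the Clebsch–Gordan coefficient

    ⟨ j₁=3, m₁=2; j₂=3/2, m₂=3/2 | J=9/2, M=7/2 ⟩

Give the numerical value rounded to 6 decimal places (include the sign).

triangle: 0!·6!·3!/10! = 4320/3628800
(j±m)!: 5!·1!·3!·0!·8!·1! = 29030400
prefactor² = (2J+1)·Δ·N² = 345600
  k=0: +1/(0!·0!·1!·3!·5!·0!) = 1/720
Σ = 1/720  ⇒  CG² = 345600·1/720² = 2/3
CG = +√(2/3) = +0.816497

+√(2/3) ≈ +0.816497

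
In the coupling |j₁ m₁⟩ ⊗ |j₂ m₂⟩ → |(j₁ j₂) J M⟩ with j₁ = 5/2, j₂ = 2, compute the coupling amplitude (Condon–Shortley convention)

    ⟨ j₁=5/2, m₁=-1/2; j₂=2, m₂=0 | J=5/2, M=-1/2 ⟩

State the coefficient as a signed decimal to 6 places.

−√(8/35) ≈ -0.478091

j₁+j₂−J=2  J+j₁−j₂=3  J−j₁+j₂=2  j₁+j₂+J+1=8
(j₁±m₁, j₂±m₂, J±M) = (2,3,2,2,2,3)
P² = 72/35
sum k=0..2:
  [0] +1/24 = 1/24
  [1] −1/2 = -1/2
  [2] +1/8 = 1/8
S = -1/3
C² = P²·S² = 8/35 ; C = -0.478091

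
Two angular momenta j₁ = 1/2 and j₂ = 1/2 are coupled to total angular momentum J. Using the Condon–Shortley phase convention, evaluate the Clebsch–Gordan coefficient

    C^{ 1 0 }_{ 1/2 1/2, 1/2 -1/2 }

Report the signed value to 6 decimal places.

+0.707107

j₁+j₂−J=0  J+j₁−j₂=1  J−j₁+j₂=1  j₁+j₂+J+1=3
(j₁±m₁, j₂±m₂, J±M) = (1,0,0,1,1,1)
P² = 1/2
sum k=0..0:
  [0] +1/1 = 1
S = 1
C² = P²·S² = 1/2 ; C = +0.707107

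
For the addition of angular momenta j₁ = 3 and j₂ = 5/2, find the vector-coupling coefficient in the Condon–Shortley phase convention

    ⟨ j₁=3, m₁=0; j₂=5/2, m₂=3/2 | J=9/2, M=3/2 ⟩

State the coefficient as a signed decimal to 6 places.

triangle: 1!*5!*4!/11! = 2880/39916800
(j±m)!: 3!*3!*4!*1!*6!*3! = 3732480
prefactor² = (2J+1)*Δ*N² = 207360/77
  k=0: +1/(0!*1!*3!*4!*2!*0!) = 1/288
  k=1: −1/(1!*0!*2!*3!*3!*1!) = -1/72
Σ = -1/96  ⇒  CG² = 207360/77*(-1/96)² = 45/154
CG = −√(45/154) = -0.540562

-0.540562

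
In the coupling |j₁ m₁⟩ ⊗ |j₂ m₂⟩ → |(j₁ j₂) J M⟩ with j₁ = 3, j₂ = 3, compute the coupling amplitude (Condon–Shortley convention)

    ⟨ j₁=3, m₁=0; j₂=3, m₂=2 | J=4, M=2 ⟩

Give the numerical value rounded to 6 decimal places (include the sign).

+√(3/154) = +0.139573

j₁+j₂−J=2  J+j₁−j₂=4  J−j₁+j₂=4  j₁+j₂+J+1=11
(j₁±m₁, j₂±m₂, J±M) = (3,3,5,1,6,2)
P² = 124416/77
sum k=1..2:
  [1] −1/96 = -1/96
  [2] +1/72 = 1/72
S = 1/288
C² = P²·S² = 3/154 ; C = +0.139573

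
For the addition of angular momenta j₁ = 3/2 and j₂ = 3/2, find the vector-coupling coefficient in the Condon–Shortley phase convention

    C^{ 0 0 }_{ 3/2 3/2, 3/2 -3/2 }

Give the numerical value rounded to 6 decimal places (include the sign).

j₁+j₂−J=3  J+j₁−j₂=0  J−j₁+j₂=0  j₁+j₂+J+1=4
(j₁±m₁, j₂±m₂, J±M) = (3,0,0,3,0,0)
P² = 9
sum k=0..0:
  [0] +1/6 = 1/6
S = 1/6
C² = P²·S² = 1/4 ; C = +0.500000

+0.500000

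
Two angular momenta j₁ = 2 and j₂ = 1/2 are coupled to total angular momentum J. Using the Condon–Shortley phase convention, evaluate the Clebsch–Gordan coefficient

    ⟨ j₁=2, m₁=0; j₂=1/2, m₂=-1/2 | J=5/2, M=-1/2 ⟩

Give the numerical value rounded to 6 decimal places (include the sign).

j₁+j₂−J=0  J+j₁−j₂=4  J−j₁+j₂=1  j₁+j₂+J+1=6
(j₁±m₁, j₂±m₂, J±M) = (2,2,0,1,2,3)
P² = 48/5
sum k=0..0:
  [0] +1/4 = 1/4
S = 1/4
C² = P²·S² = 3/5 ; C = +0.774597

+0.774597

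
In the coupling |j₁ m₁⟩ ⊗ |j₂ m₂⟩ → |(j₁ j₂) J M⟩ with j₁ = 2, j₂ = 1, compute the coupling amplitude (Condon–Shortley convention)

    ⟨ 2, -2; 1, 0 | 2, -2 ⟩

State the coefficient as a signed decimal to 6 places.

triangle: 1!*3!*1!/6! = 6/720
(j±m)!: 0!*4!*1!*1!*0!*4! = 576
prefactor² = (2J+1)*Δ*N² = 24
  k=1: −1/(1!*0!*3!*0!*0!*1!) = -1/6
Σ = -1/6  ⇒  CG² = 24*(-1/6)² = 2/3
CG = −√(2/3) = -0.816497

−√(2/3) = -0.816497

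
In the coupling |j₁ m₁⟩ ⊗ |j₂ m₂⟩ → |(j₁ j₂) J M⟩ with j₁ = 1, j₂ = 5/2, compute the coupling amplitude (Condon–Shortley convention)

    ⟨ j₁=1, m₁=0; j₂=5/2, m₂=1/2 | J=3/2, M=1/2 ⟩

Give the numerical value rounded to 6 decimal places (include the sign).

triangle: 2!·0!·3!/6! = 12/720
(j±m)!: 1!·1!·3!·2!·2!·1! = 24
prefactor² = (2J+1)·Δ·N² = 8/5
  k=1: −1/(1!·1!·0!·2!·0!·1!) = -1/2
Σ = -1/2  ⇒  CG² = 8/5·(-1/2)² = 2/5
CG = −√(2/5) = -0.632456

−√(2/5) ≈ -0.632456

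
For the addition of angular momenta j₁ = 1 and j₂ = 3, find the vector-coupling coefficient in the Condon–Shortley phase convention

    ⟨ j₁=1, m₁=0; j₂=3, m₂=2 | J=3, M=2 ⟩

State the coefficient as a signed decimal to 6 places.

√[7·1!1!5!/8! · 1!1!5!1!5!1!] = √(300)
  +(−1)^0/∏(0,1,1,5,0,0)! = 1/120  (running 1/120)
  +(−1)^1/∏(1,0,0,4,1,1)! = -1/24  (running -1/30)
⟨..|..⟩ = √(300)·(-1/30) = -0.577350

-0.577350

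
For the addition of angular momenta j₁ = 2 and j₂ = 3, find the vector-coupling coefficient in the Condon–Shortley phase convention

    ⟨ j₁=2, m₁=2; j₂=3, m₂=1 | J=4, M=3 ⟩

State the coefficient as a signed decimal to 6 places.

+0.707107  (= +√(1/2))

j₁+j₂−J=1  J+j₁−j₂=3  J−j₁+j₂=5  j₁+j₂+J+1=10
(j₁±m₁, j₂±m₂, J±M) = (4,0,4,2,7,1)
P² = 10368
sum k=0..0:
  [0] +1/144 = 1/144
S = 1/144
C² = P²·S² = 1/2 ; C = +0.707107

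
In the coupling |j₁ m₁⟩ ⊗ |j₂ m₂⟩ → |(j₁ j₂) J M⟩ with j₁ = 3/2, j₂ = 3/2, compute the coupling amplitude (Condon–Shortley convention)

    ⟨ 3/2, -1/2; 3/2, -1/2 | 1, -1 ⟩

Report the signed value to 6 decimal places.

√[3·2!1!1!/5! · 1!2!1!2!0!2!] = √(2/5)
  +(−1)^1/∏(1,1,1,0,0,1)! = -1  (running -1)
⟨..|..⟩ = √(2/5)·(-1) = -0.632456

-0.632456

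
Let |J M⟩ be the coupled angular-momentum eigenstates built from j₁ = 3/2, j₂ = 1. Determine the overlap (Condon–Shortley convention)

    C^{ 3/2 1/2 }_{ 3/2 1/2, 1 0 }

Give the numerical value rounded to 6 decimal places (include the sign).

+√(1/15) ≈ +0.258199

√[4·1!2!1!/5! · 2!1!1!1!2!1!] = √(4/15)
  +(−1)^0/∏(0,1,1,1,1,0)! = 1  (running 1)
  +(−1)^1/∏(1,0,0,0,2,1)! = -1/2  (running 1/2)
⟨..|..⟩ = √(4/15)·(1/2) = +0.258199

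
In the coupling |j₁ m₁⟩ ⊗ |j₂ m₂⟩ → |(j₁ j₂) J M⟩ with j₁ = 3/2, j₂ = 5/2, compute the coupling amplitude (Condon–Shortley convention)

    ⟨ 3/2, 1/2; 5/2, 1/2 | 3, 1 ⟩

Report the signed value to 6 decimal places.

j₁+j₂−J=1  J+j₁−j₂=2  J−j₁+j₂=4  j₁+j₂+J+1=8
(j₁±m₁, j₂±m₂, J±M) = (2,1,3,2,4,2)
P² = 48/5
sum k=0..1:
  [0] +1/6 = 1/6
  [1] −1/8 = -1/8
S = 1/24
C² = P²·S² = 1/60 ; C = +0.129099

+0.129099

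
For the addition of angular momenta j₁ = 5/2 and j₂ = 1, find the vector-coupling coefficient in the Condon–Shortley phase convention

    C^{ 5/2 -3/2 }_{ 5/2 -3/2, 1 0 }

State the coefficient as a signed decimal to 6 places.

−√(9/35) = -0.507093

j₁+j₂−J=1  J+j₁−j₂=4  J−j₁+j₂=1  j₁+j₂+J+1=7
(j₁±m₁, j₂±m₂, J±M) = (1,4,1,1,1,4)
P² = 576/35
sum k=0..1:
  [0] +1/24 = 1/24
  [1] −1/6 = -1/6
S = -1/8
C² = P²·S² = 9/35 ; C = -0.507093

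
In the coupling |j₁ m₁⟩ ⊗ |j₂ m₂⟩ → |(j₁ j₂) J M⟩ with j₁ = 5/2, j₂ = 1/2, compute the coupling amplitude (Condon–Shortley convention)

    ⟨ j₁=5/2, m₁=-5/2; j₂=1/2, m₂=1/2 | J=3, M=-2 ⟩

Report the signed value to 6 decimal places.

+√(1/6) ≈ +0.408248

j₁+j₂−J=0  J+j₁−j₂=5  J−j₁+j₂=1  j₁+j₂+J+1=7
(j₁±m₁, j₂±m₂, J±M) = (0,5,1,0,1,5)
P² = 2400
sum k=0..0:
  [0] +1/120 = 1/120
S = 1/120
C² = P²·S² = 1/6 ; C = +0.408248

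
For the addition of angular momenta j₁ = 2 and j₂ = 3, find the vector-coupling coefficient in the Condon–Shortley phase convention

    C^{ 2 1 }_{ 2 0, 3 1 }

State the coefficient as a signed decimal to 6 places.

+√(1/7) ≈ +0.377964

triangle: 3!×1!×3!/8! = 36/40320
(j±m)!: 2!×2!×4!×2!×3!×1! = 1152
prefactor² = (2J+1)×Δ×N² = 36/7
  k=1: −1/(1!×2!×1!×3!×0!×0!) = -1/12
  k=2: +1/(2!×1!×0!×2!×1!×1!) = 1/4
Σ = 1/6  ⇒  CG² = 36/7×1/6² = 1/7
CG = +√(1/7) = +0.377964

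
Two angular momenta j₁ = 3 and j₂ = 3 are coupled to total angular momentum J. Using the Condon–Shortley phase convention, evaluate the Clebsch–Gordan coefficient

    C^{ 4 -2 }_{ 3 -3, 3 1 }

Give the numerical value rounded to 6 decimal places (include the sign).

j₁+j₂−J=2  J+j₁−j₂=4  J−j₁+j₂=4  j₁+j₂+J+1=11
(j₁±m₁, j₂±m₂, J±M) = (0,6,4,2,2,6)
P² = 995328/77
sum k=2..2:
  [2] +1/192 = 1/192
S = 1/192
C² = P²·S² = 27/77 ; C = +0.592157

+√(27/77) = +0.592157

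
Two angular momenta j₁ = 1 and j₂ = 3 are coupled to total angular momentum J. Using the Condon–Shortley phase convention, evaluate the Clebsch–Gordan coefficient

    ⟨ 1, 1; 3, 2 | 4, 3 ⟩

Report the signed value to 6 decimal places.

+√(3/4) = +0.866025

triangle: 0!·2!·6!/9! = 1440/362880
(j±m)!: 2!·0!·5!·1!·7!·1! = 1209600
prefactor² = (2J+1)·Δ·N² = 43200
  k=0: +1/(0!·0!·0!·5!·2!·1!) = 1/240
Σ = 1/240  ⇒  CG² = 43200·1/240² = 3/4
CG = +√(3/4) = +0.866025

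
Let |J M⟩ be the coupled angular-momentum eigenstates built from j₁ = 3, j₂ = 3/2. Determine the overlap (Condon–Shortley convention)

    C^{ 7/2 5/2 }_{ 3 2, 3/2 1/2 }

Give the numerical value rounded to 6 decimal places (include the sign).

+0.377964  (= +√(1/7))

j₁+j₂−J=1  J+j₁−j₂=5  J−j₁+j₂=2  j₁+j₂+J+1=9
(j₁±m₁, j₂±m₂, J±M) = (5,1,2,1,6,1)
P² = 6400/7
sum k=0..1:
  [0] +1/48 = 1/48
  [1] −1/120 = -1/120
S = 1/80
C² = P²·S² = 1/7 ; C = +0.377964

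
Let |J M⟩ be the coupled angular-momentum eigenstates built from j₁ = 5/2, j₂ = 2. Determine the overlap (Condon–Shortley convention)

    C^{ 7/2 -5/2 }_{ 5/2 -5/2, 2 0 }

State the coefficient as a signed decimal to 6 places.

-0.690066  (= −√(10/21))

j₁+j₂−J=1  J+j₁−j₂=4  J−j₁+j₂=3  j₁+j₂+J+1=9
(j₁±m₁, j₂±m₂, J±M) = (0,5,2,2,1,6)
P² = 7680/7
sum k=1..1:
  [1] −1/48 = -1/48
S = -1/48
C² = P²·S² = 10/21 ; C = -0.690066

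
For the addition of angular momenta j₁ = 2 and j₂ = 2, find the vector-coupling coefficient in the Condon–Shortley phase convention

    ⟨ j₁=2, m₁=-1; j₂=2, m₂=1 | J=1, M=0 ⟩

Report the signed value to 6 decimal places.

√[3·3!1!1!/6! · 1!3!3!1!1!1!] = √(9/10)
  +(−1)^2/∏(2,1,1,1,0,0)! = 1/2  (running 1/2)
  +(−1)^3/∏(3,0,0,0,1,1)! = -1/6  (running 1/3)
⟨..|..⟩ = √(9/10)·(1/3) = +0.316228

+0.316228  (= +√(1/10))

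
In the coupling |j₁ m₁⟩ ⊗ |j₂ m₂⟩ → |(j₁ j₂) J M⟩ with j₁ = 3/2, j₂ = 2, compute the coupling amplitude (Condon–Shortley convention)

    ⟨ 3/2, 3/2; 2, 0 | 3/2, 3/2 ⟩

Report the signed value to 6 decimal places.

√[4·2!1!2!/6! · 3!0!2!2!3!0!] = √(16/5)
  +(−1)^0/∏(0,2,0,2,1,0)! = 1/4  (running 1/4)
⟨..|..⟩ = √(16/5)·(1/4) = +0.447214

+0.447214  (= +√(1/5))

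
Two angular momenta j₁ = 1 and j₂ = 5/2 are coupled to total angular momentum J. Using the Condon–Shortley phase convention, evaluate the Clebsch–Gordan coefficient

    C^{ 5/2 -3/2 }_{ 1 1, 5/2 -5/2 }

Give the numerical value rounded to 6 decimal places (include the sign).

√[6·1!1!4!/7! · 2!0!0!5!1!4!] = √(1152/7)
  +(−1)^0/∏(0,1,0,0,1,4)! = 1/24  (running 1/24)
⟨..|..⟩ = √(1152/7)·(1/24) = +0.534522

+√(2/7) ≈ +0.534522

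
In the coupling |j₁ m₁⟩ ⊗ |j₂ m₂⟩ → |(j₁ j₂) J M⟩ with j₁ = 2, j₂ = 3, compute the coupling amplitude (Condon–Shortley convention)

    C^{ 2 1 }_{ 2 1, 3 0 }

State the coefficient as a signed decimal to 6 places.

triangle: 3!×1!×3!/8! = 36/40320
(j±m)!: 3!×1!×3!×3!×3!×1! = 1296
prefactor² = (2J+1)×Δ×N² = 81/14
  k=0: +1/(0!×3!×1!×3!×0!×0!) = 1/36
  k=1: −1/(1!×2!×0!×2!×1!×1!) = -1/4
Σ = -2/9  ⇒  CG² = 81/14×(-2/9)² = 2/7
CG = −√(2/7) = -0.534522

−√(2/7) ≈ -0.534522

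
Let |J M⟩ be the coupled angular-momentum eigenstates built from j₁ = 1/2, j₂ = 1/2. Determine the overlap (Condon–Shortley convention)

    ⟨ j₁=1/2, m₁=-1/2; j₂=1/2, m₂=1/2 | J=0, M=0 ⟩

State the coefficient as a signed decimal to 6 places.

triangle: 1!·0!·0!/2! = 1/2
(j±m)!: 0!·1!·1!·0!·0!·0! = 1
prefactor² = (2J+1)·Δ·N² = 1/2
  k=1: −1/(1!·0!·0!·0!·0!·0!) = -1
Σ = -1  ⇒  CG² = 1/2·(-1)² = 1/2
CG = −√(1/2) = -0.707107

−√(1/2) = -0.707107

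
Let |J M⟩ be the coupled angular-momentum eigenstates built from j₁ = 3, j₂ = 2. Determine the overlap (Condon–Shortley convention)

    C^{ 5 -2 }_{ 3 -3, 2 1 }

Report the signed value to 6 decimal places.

+0.182574  (= +√(1/30))

j₁+j₂−J=0  J+j₁−j₂=6  J−j₁+j₂=4  j₁+j₂+J+1=11
(j₁±m₁, j₂±m₂, J±M) = (0,6,3,1,3,7)
P² = 622080
sum k=0..0:
  [0] +1/4320 = 1/4320
S = 1/4320
C² = P²·S² = 1/30 ; C = +0.182574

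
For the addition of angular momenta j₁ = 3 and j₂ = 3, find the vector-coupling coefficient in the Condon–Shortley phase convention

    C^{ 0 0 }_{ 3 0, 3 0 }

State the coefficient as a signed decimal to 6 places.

√[1·6!0!0!/7! · 3!3!3!3!0!0!] = √(1296/7)
  +(−1)^3/∏(3,3,0,0,0,0)! = -1/36  (running -1/36)
⟨..|..⟩ = √(1296/7)·(-1/36) = -0.377964

-0.377964  (= −√(1/7))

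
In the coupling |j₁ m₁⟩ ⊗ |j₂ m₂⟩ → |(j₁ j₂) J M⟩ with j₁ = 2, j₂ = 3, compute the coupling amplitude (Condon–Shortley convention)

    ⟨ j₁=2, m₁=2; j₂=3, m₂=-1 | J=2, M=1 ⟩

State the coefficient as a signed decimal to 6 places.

√[5·3!1!3!/8! · 4!0!2!4!3!1!] = √(216/7)
  +(−1)^0/∏(0,3,0,2,1,1)! = 1/12  (running 1/12)
⟨..|..⟩ = √(216/7)·(1/12) = +0.462910

+√(3/14) = +0.462910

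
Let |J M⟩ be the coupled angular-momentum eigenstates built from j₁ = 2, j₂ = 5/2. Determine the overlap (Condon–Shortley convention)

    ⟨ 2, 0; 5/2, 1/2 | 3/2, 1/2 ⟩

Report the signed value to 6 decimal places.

+0.239046  (= +√(2/35))

triangle: 3!·1!·2!/7! = 12/5040
(j±m)!: 2!·2!·3!·2!·2!·1! = 96
prefactor² = (2J+1)·Δ·N² = 32/35
  k=1: −1/(1!·2!·1!·2!·0!·0!) = -1/4
  k=2: +1/(2!·1!·0!·1!·1!·1!) = 1/2
Σ = 1/4  ⇒  CG² = 32/35·1/4² = 2/35
CG = +√(2/35) = +0.239046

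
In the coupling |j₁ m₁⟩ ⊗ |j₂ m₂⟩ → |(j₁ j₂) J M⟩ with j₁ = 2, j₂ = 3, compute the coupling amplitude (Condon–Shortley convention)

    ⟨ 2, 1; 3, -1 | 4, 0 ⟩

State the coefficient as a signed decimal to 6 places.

√[9·1!3!5!/10! · 3!1!2!4!4!4!] = √(10368/35)
  +(−1)^0/∏(0,1,1,2,2,3)! = 1/24  (running 1/24)
  +(−1)^1/∏(1,0,0,1,3,4)! = -1/144  (running 5/144)
⟨..|..⟩ = √(10368/35)·(5/144) = +0.597614

+0.597614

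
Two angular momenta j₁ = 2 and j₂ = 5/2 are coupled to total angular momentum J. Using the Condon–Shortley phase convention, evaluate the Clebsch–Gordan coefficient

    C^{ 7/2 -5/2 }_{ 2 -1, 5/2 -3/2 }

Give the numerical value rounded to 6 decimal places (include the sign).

+√(1/63) = +0.125988

j₁+j₂−J=1  J+j₁−j₂=3  J−j₁+j₂=4  j₁+j₂+J+1=9
(j₁±m₁, j₂±m₂, J±M) = (1,3,1,4,1,6)
P² = 2304/7
sum k=0..1:
  [0] +1/36 = 1/36
  [1] −1/48 = -1/48
S = 1/144
C² = P²·S² = 1/63 ; C = +0.125988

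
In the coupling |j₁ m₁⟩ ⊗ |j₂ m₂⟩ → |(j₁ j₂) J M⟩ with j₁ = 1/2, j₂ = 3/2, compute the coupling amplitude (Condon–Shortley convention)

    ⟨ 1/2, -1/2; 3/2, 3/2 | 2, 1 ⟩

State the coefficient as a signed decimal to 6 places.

triangle: 0!*1!*3!/5! = 6/120
(j±m)!: 0!*1!*3!*0!*3!*1! = 36
prefactor² = (2J+1)*Δ*N² = 9
  k=0: +1/(0!*0!*1!*3!*0!*0!) = 1/6
Σ = 1/6  ⇒  CG² = 9*1/6² = 1/4
CG = +√(1/4) = +0.500000

+√(1/4) = +0.500000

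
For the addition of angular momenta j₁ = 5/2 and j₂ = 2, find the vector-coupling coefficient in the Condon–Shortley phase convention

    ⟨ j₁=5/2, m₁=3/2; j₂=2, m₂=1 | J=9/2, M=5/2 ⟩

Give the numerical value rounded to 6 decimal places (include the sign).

triangle: 0!·5!·4!/10! = 2880/3628800
(j±m)!: 4!·1!·3!·1!·7!·2! = 1451520
prefactor² = (2J+1)·Δ·N² = 11520
  k=0: +1/(0!·0!·1!·3!·4!·1!) = 1/144
Σ = 1/144  ⇒  CG² = 11520·1/144² = 5/9
CG = +√(5/9) = +0.745356

+0.745356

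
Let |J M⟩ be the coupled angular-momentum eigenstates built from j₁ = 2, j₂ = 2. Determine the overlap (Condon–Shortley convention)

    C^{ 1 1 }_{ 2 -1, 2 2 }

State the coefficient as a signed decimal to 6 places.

triangle: 3!·1!·1!/6! = 6/720
(j±m)!: 1!·3!·4!·0!·2!·0! = 288
prefactor² = (2J+1)·Δ·N² = 36/5
  k=3: −1/(3!·0!·0!·1!·1!·0!) = -1/6
Σ = -1/6  ⇒  CG² = 36/5·(-1/6)² = 1/5
CG = −√(1/5) = -0.447214

−√(1/5) = -0.447214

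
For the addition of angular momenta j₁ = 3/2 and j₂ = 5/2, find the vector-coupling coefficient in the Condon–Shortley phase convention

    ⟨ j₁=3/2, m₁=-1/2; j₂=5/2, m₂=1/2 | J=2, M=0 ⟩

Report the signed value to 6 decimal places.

√[5·2!1!3!/7! · 1!2!3!2!2!2!] = √(8/7)
  +(−1)^1/∏(1,1,1,2,0,1)! = -1/2  (running -1/2)
  +(−1)^2/∏(2,0,0,1,1,2)! = 1/4  (running -1/4)
⟨..|..⟩ = √(8/7)·(-1/4) = -0.267261

−√(1/14) = -0.267261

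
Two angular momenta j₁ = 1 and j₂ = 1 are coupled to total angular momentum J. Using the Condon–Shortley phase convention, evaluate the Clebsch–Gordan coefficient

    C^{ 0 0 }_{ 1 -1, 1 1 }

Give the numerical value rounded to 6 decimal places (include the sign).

+√(1/3) = +0.577350

j₁+j₂−J=2  J+j₁−j₂=0  J−j₁+j₂=0  j₁+j₂+J+1=3
(j₁±m₁, j₂±m₂, J±M) = (0,2,2,0,0,0)
P² = 4/3
sum k=2..2:
  [2] +1/2 = 1/2
S = 1/2
C² = P²·S² = 1/3 ; C = +0.577350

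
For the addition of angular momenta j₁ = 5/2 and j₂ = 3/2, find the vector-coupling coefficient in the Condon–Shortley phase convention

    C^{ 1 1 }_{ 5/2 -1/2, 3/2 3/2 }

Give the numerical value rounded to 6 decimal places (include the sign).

−√(1/20) ≈ -0.223607

triangle: 3!·2!·0!/6! = 12/720
(j±m)!: 2!·3!·3!·0!·2!·0! = 144
prefactor² = (2J+1)·Δ·N² = 36/5
  k=3: −1/(3!·0!·0!·0!·2!·0!) = -1/12
Σ = -1/12  ⇒  CG² = 36/5·(-1/12)² = 1/20
CG = −√(1/20) = -0.223607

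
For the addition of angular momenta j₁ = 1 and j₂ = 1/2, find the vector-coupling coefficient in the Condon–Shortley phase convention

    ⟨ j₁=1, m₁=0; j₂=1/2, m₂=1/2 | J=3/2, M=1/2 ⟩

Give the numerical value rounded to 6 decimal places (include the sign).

+√(2/3) ≈ +0.816497

triangle: 0!·2!·1!/4! = 2/24
(j±m)!: 1!·1!·1!·0!·2!·1! = 2
prefactor² = (2J+1)·Δ·N² = 2/3
  k=0: +1/(0!·0!·1!·1!·1!·0!) = 1
Σ = 1  ⇒  CG² = 2/3·1² = 2/3
CG = +√(2/3) = +0.816497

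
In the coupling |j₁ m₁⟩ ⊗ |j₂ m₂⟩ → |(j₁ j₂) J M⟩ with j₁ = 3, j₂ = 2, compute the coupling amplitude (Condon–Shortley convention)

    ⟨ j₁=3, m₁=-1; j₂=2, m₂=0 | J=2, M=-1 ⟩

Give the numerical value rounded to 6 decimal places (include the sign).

+√(1/7) = +0.377964

√[5·3!3!1!/8! · 2!4!2!2!1!3!] = √(36/7)
  +(−1)^1/∏(1,2,3,1,0,0)! = -1/12  (running -1/12)
  +(−1)^2/∏(2,1,2,0,1,1)! = 1/4  (running 1/6)
⟨..|..⟩ = √(36/7)·(1/6) = +0.377964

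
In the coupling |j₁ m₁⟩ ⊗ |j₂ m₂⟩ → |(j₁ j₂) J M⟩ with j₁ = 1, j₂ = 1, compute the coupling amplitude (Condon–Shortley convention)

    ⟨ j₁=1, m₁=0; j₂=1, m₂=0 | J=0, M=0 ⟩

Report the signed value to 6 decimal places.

-0.577350  (= −√(1/3))

√[1·2!0!0!/3! · 1!1!1!1!0!0!] = √(1/3)
  +(−1)^1/∏(1,1,0,0,0,0)! = -1  (running -1)
⟨..|..⟩ = √(1/3)·(-1) = -0.577350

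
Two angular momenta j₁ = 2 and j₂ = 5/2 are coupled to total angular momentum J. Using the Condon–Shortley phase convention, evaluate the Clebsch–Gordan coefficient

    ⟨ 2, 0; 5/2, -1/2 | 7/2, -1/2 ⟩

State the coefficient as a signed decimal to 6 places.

+0.195180

√[8·1!3!4!/9! · 2!2!2!3!3!4!] = √(768/35)
  +(−1)^0/∏(0,1,2,2,1,2)! = 1/8  (running 1/8)
  +(−1)^1/∏(1,0,1,1,2,3)! = -1/12  (running 1/24)
⟨..|..⟩ = √(768/35)·(1/24) = +0.195180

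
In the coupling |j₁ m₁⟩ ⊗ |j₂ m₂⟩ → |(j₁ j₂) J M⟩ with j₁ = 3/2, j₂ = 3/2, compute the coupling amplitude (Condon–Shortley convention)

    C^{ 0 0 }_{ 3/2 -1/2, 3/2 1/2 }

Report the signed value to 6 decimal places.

+0.500000

triangle: 3!×0!×0!/4! = 6/24
(j±m)!: 1!×2!×2!×1!×0!×0! = 4
prefactor² = (2J+1)×Δ×N² = 1
  k=2: +1/(2!×1!×0!×0!×0!×0!) = 1/2
Σ = 1/2  ⇒  CG² = 1×1/2² = 1/4
CG = +√(1/4) = +0.500000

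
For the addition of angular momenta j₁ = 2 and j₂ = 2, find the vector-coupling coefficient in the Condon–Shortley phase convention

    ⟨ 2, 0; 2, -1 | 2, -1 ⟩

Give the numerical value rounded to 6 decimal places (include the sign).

j₁+j₂−J=2  J+j₁−j₂=2  J−j₁+j₂=2  j₁+j₂+J+1=7
(j₁±m₁, j₂±m₂, J±M) = (2,2,1,3,1,3)
P² = 8/7
sum k=0..1:
  [0] +1/4 = 1/4
  [1] −1/2 = -1/2
S = -1/4
C² = P²·S² = 1/14 ; C = -0.267261

-0.267261  (= −√(1/14))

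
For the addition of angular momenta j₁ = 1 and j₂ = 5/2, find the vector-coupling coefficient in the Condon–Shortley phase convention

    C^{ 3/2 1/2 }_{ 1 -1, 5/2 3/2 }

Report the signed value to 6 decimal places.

j₁+j₂−J=2  J+j₁−j₂=0  J−j₁+j₂=3  j₁+j₂+J+1=6
(j₁±m₁, j₂±m₂, J±M) = (0,2,4,1,2,1)
P² = 32/5
sum k=2..2:
  [2] +1/4 = 1/4
S = 1/4
C² = P²·S² = 2/5 ; C = +0.632456

+0.632456  (= +√(2/5))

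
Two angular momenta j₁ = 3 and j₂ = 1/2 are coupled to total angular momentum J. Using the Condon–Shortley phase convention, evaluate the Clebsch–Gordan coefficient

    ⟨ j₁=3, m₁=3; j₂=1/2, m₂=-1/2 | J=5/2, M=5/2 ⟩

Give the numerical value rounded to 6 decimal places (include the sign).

+0.925820

√[6·1!5!0!/7! · 6!0!0!1!5!0!] = √(86400/7)
  +(−1)^0/∏(0,1,0,0,5,0)! = 1/120  (running 1/120)
⟨..|..⟩ = √(86400/7)·(1/120) = +0.925820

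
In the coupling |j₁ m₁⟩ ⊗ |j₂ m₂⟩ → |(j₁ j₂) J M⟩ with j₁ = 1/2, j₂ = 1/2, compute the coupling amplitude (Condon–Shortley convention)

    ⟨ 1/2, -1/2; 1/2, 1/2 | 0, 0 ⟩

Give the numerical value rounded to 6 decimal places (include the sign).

triangle: 1!×0!×0!/2! = 1/2
(j±m)!: 0!×1!×1!×0!×0!×0! = 1
prefactor² = (2J+1)×Δ×N² = 1/2
  k=1: −1/(1!×0!×0!×0!×0!×0!) = -1
Σ = -1  ⇒  CG² = 1/2×(-1)² = 1/2
CG = −√(1/2) = -0.707107

−√(1/2) ≈ -0.707107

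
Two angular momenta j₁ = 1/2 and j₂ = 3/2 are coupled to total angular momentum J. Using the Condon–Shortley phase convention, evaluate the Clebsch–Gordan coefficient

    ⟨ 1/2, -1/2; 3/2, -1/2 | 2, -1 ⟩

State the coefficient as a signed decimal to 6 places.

+√(3/4) ≈ +0.866025

√[5·0!1!3!/5! · 0!1!1!2!1!3!] = √(3)
  +(−1)^0/∏(0,0,1,1,0,2)! = 1/2  (running 1/2)
⟨..|..⟩ = √(3)·(1/2) = +0.866025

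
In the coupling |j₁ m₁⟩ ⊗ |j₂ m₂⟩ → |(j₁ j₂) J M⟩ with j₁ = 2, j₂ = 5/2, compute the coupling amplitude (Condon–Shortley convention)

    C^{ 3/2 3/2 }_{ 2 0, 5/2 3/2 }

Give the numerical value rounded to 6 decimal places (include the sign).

triangle: 3!×1!×2!/7! = 12/5040
(j±m)!: 2!×2!×4!×1!×3!×0! = 576
prefactor² = (2J+1)×Δ×N² = 192/35
  k=2: +1/(2!×1!×0!×2!×1!×0!) = 1/4
Σ = 1/4  ⇒  CG² = 192/35×1/4² = 12/35
CG = +√(12/35) = +0.585540

+√(12/35) = +0.585540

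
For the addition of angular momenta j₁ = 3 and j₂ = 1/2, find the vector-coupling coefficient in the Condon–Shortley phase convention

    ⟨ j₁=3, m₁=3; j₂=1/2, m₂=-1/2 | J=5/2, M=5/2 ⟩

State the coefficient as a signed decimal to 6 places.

+0.925820  (= +√(6/7))

triangle: 1!×5!×0!/7! = 120/5040
(j±m)!: 6!×0!×0!×1!×5!×0! = 86400
prefactor² = (2J+1)×Δ×N² = 86400/7
  k=0: +1/(0!×1!×0!×0!×5!×0!) = 1/120
Σ = 1/120  ⇒  CG² = 86400/7×1/120² = 6/7
CG = +√(6/7) = +0.925820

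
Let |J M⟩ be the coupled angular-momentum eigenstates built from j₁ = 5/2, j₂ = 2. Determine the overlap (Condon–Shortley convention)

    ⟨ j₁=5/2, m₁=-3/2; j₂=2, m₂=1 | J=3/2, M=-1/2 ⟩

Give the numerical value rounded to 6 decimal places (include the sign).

√[4·3!2!1!/7! · 1!4!3!1!1!2!] = √(96/35)
  +(−1)^2/∏(2,1,2,1,0,0)! = 1/4  (running 1/4)
  +(−1)^3/∏(3,0,1,0,1,1)! = -1/6  (running 1/12)
⟨..|..⟩ = √(96/35)·(1/12) = +0.138013

+0.138013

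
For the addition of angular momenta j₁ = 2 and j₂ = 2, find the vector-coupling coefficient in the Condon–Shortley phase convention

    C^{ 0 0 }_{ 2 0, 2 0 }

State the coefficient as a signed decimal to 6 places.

+√(1/5) = +0.447214

triangle: 4!·0!·0!/5! = 24/120
(j±m)!: 2!·2!·2!·2!·0!·0! = 16
prefactor² = (2J+1)·Δ·N² = 16/5
  k=2: +1/(2!·2!·0!·0!·0!·0!) = 1/4
Σ = 1/4  ⇒  CG² = 16/5·1/4² = 1/5
CG = +√(1/5) = +0.447214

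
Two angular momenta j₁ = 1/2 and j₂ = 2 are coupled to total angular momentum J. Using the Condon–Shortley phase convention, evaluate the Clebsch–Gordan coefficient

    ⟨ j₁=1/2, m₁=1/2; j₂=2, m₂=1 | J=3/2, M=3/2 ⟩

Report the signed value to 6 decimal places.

triangle: 1!*0!*3!/5! = 6/120
(j±m)!: 1!*0!*3!*1!*3!*0! = 36
prefactor² = (2J+1)*Δ*N² = 36/5
  k=0: +1/(0!*1!*0!*3!*0!*0!) = 1/6
Σ = 1/6  ⇒  CG² = 36/5*1/6² = 1/5
CG = +√(1/5) = +0.447214

+√(1/5) ≈ +0.447214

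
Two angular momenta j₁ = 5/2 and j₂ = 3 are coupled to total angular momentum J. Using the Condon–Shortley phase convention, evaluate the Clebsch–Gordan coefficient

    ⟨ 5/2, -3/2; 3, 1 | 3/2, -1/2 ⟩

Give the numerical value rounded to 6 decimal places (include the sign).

√[4·4!1!2!/8! · 1!4!4!2!1!2!] = √(384/35)
  +(−1)^3/∏(3,1,1,1,0,1)! = -1/6  (running -1/6)
  +(−1)^4/∏(4,0,0,0,1,2)! = 1/48  (running -7/48)
⟨..|..⟩ = √(384/35)·(-7/48) = -0.483046

−√(7/30) ≈ -0.483046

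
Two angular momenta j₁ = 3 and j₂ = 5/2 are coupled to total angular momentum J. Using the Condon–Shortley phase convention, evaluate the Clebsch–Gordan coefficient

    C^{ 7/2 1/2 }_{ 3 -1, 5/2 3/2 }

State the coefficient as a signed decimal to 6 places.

+0.356348  (= +√(8/63))

j₁+j₂−J=2  J+j₁−j₂=4  J−j₁+j₂=3  j₁+j₂+J+1=10
(j₁±m₁, j₂±m₂, J±M) = (2,4,4,1,4,3)
P² = 18432/175
sum k=1..2:
  [1] −1/36 = -1/36
  [2] +1/16 = 1/16
S = 5/144
C² = P²·S² = 8/63 ; C = +0.356348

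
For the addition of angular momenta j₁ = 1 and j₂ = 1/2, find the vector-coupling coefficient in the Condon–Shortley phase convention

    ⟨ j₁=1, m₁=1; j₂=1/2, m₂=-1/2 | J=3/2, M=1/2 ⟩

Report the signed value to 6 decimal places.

√[4·0!2!1!/4! · 2!0!0!1!2!1!] = √(4/3)
  +(−1)^0/∏(0,0,0,0,2,1)! = 1/2  (running 1/2)
⟨..|..⟩ = √(4/3)·(1/2) = +0.577350

+√(1/3) = +0.577350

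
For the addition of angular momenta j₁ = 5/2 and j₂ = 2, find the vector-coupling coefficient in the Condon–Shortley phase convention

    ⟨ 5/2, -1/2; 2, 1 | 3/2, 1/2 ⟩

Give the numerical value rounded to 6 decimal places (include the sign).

+√(5/21) ≈ +0.487950

j₁+j₂−J=3  J+j₁−j₂=2  J−j₁+j₂=1  j₁+j₂+J+1=7
(j₁±m₁, j₂±m₂, J±M) = (2,3,3,1,2,1)
P² = 48/35
sum k=2..3:
  [2] +1/2 = 1/2
  [3] −1/12 = -1/12
S = 5/12
C² = P²·S² = 5/21 ; C = +0.487950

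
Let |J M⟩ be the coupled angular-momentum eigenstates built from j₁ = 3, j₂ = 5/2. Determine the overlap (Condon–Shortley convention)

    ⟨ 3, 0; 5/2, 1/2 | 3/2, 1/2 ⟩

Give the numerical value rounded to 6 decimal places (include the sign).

+0.338062  (= +√(4/35))

triangle: 4!·2!·1!/8! = 48/40320
(j±m)!: 3!·3!·3!·2!·2!·1! = 864
prefactor² = (2J+1)·Δ·N² = 144/35
  k=2: +1/(2!·2!·1!·1!·1!·0!) = 1/4
  k=3: −1/(3!·1!·0!·0!·2!·1!) = -1/12
Σ = 1/6  ⇒  CG² = 144/35·1/6² = 4/35
CG = +√(4/35) = +0.338062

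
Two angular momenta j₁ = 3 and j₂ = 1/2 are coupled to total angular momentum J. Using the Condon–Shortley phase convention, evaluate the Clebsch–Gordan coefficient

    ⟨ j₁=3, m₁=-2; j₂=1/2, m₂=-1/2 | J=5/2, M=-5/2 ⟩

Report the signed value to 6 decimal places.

+√(1/7) = +0.377964

triangle: 1!·5!·0!/7! = 120/5040
(j±m)!: 1!·5!·0!·1!·0!·5! = 14400
prefactor² = (2J+1)·Δ·N² = 14400/7
  k=0: +1/(0!·1!·5!·0!·0!·0!) = 1/120
Σ = 1/120  ⇒  CG² = 14400/7·1/120² = 1/7
CG = +√(1/7) = +0.377964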